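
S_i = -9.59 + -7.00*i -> [-9.59, -16.59, -23.59, -30.59, -37.59]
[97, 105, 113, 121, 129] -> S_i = 97 + 8*i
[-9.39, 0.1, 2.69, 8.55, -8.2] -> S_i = Random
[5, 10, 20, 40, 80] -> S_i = 5*2^i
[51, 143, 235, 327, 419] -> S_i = 51 + 92*i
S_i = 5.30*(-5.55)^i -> [5.3, -29.42, 163.25, -906.06, 5028.61]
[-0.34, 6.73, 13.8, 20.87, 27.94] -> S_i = -0.34 + 7.07*i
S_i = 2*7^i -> [2, 14, 98, 686, 4802]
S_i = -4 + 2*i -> [-4, -2, 0, 2, 4]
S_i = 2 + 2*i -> [2, 4, 6, 8, 10]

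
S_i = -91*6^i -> [-91, -546, -3276, -19656, -117936]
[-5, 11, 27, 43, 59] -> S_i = -5 + 16*i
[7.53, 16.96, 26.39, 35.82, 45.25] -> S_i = 7.53 + 9.43*i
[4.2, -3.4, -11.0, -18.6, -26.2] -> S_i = 4.20 + -7.60*i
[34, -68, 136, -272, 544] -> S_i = 34*-2^i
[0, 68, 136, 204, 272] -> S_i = 0 + 68*i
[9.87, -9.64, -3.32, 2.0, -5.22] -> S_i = Random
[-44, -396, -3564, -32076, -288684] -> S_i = -44*9^i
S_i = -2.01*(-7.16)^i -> [-2.01, 14.39, -103.04, 737.79, -5282.61]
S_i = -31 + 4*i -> [-31, -27, -23, -19, -15]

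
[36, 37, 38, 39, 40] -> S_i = 36 + 1*i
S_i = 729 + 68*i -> [729, 797, 865, 933, 1001]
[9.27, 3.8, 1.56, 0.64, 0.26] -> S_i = 9.27*0.41^i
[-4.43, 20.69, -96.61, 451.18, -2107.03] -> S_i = -4.43*(-4.67)^i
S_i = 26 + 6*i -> [26, 32, 38, 44, 50]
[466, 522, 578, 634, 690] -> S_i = 466 + 56*i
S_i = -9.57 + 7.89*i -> [-9.57, -1.68, 6.21, 14.1, 21.99]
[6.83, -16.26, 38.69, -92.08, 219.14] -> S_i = 6.83*(-2.38)^i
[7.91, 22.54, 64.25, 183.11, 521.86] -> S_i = 7.91*2.85^i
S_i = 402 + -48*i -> [402, 354, 306, 258, 210]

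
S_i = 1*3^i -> [1, 3, 9, 27, 81]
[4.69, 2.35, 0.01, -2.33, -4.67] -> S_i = 4.69 + -2.34*i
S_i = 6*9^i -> [6, 54, 486, 4374, 39366]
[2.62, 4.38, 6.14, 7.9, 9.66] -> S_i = 2.62 + 1.76*i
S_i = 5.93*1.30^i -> [5.93, 7.71, 10.02, 13.03, 16.94]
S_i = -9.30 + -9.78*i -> [-9.3, -19.08, -28.86, -38.64, -48.42]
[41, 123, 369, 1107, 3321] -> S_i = 41*3^i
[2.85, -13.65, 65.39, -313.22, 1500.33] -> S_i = 2.85*(-4.79)^i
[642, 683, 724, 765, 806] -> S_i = 642 + 41*i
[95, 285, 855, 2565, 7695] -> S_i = 95*3^i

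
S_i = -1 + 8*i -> [-1, 7, 15, 23, 31]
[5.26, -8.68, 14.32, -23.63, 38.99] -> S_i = 5.26*(-1.65)^i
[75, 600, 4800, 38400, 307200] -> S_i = 75*8^i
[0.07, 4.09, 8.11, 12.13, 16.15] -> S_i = 0.07 + 4.02*i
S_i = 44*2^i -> [44, 88, 176, 352, 704]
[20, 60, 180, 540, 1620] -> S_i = 20*3^i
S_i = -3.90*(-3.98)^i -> [-3.9, 15.52, -61.78, 245.87, -978.58]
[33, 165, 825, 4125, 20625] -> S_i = 33*5^i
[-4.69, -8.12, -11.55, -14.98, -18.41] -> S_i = -4.69 + -3.43*i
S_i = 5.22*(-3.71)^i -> [5.22, -19.37, 71.85, -266.56, 988.93]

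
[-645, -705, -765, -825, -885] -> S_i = -645 + -60*i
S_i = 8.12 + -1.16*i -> [8.12, 6.96, 5.8, 4.64, 3.48]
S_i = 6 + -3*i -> [6, 3, 0, -3, -6]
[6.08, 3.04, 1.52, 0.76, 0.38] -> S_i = 6.08*0.50^i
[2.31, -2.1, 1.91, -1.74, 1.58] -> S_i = 2.31*(-0.91)^i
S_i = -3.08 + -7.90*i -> [-3.08, -10.98, -18.88, -26.78, -34.68]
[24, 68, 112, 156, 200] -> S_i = 24 + 44*i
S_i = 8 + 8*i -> [8, 16, 24, 32, 40]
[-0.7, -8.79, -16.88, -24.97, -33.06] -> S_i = -0.70 + -8.09*i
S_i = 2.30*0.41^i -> [2.3, 0.94, 0.39, 0.16, 0.06]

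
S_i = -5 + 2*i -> [-5, -3, -1, 1, 3]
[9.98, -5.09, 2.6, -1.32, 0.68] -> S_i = 9.98*(-0.51)^i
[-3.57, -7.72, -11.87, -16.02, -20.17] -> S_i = -3.57 + -4.15*i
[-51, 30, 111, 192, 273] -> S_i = -51 + 81*i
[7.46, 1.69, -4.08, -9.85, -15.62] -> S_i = 7.46 + -5.77*i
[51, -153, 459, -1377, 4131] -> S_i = 51*-3^i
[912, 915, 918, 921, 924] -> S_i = 912 + 3*i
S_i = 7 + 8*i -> [7, 15, 23, 31, 39]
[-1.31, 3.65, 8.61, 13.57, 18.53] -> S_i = -1.31 + 4.96*i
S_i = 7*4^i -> [7, 28, 112, 448, 1792]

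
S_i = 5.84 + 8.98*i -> [5.84, 14.82, 23.8, 32.78, 41.76]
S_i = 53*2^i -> [53, 106, 212, 424, 848]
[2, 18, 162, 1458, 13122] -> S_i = 2*9^i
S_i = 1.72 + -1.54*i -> [1.72, 0.18, -1.36, -2.9, -4.44]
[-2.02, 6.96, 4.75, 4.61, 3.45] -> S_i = Random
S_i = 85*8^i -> [85, 680, 5440, 43520, 348160]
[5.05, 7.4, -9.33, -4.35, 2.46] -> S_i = Random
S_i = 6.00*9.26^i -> [6.0, 55.56, 514.49, 4764.14, 44115.91]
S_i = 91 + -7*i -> [91, 84, 77, 70, 63]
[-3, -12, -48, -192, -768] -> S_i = -3*4^i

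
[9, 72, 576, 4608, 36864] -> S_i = 9*8^i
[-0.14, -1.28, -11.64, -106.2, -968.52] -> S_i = -0.14*9.12^i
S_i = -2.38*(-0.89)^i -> [-2.38, 2.12, -1.89, 1.68, -1.49]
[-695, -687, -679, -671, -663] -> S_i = -695 + 8*i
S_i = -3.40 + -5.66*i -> [-3.4, -9.06, -14.72, -20.38, -26.04]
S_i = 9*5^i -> [9, 45, 225, 1125, 5625]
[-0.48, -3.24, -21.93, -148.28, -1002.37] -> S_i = -0.48*6.76^i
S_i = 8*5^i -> [8, 40, 200, 1000, 5000]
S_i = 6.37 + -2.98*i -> [6.37, 3.39, 0.41, -2.57, -5.55]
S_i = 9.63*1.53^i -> [9.63, 14.73, 22.54, 34.49, 52.77]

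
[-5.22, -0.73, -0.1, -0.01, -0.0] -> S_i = -5.22*0.14^i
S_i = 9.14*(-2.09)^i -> [9.14, -19.1, 39.92, -83.44, 174.39]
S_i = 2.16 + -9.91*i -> [2.16, -7.75, -17.66, -27.57, -37.48]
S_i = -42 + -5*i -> [-42, -47, -52, -57, -62]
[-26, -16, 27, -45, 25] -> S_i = Random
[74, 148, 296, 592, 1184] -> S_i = 74*2^i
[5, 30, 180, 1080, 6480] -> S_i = 5*6^i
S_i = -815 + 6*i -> [-815, -809, -803, -797, -791]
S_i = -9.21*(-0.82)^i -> [-9.21, 7.55, -6.19, 5.08, -4.16]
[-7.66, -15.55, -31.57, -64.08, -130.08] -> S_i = -7.66*2.03^i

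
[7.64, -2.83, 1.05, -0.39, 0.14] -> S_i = 7.64*(-0.37)^i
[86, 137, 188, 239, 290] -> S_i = 86 + 51*i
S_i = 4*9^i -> [4, 36, 324, 2916, 26244]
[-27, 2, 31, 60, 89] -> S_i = -27 + 29*i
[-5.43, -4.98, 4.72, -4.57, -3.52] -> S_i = Random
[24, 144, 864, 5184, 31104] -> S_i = 24*6^i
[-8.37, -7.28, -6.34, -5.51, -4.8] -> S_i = -8.37*0.87^i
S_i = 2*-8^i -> [2, -16, 128, -1024, 8192]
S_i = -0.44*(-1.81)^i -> [-0.44, 0.8, -1.44, 2.61, -4.72]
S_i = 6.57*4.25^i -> [6.57, 27.92, 118.67, 504.35, 2143.49]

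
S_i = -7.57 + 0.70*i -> [-7.57, -6.87, -6.17, -5.47, -4.77]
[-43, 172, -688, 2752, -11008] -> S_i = -43*-4^i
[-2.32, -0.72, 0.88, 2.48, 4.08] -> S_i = -2.32 + 1.60*i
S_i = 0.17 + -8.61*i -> [0.17, -8.44, -17.05, -25.66, -34.27]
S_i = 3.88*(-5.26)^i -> [3.88, -20.41, 107.35, -564.66, 2970.12]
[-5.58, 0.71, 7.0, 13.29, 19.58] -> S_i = -5.58 + 6.29*i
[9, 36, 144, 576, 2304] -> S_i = 9*4^i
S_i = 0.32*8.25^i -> [0.32, 2.64, 21.78, 179.68, 1482.4]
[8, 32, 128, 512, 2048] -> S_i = 8*4^i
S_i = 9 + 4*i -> [9, 13, 17, 21, 25]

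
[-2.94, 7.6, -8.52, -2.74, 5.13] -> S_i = Random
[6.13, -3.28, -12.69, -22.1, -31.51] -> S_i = 6.13 + -9.41*i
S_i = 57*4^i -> [57, 228, 912, 3648, 14592]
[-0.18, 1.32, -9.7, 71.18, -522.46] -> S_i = -0.18*(-7.34)^i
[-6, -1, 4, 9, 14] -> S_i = -6 + 5*i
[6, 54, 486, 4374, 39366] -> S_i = 6*9^i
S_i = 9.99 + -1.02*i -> [9.99, 8.97, 7.95, 6.93, 5.91]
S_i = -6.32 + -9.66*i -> [-6.32, -15.98, -25.64, -35.3, -44.96]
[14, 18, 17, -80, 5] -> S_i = Random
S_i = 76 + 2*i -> [76, 78, 80, 82, 84]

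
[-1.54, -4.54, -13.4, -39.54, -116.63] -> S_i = -1.54*2.95^i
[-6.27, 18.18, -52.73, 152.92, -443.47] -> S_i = -6.27*(-2.90)^i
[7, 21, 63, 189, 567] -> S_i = 7*3^i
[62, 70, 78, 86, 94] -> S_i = 62 + 8*i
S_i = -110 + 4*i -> [-110, -106, -102, -98, -94]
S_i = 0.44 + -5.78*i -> [0.44, -5.34, -11.12, -16.9, -22.68]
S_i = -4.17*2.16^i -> [-4.17, -9.01, -19.46, -42.02, -90.77]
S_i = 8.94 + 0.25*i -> [8.94, 9.19, 9.44, 9.69, 9.94]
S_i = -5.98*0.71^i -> [-5.98, -4.25, -3.01, -2.14, -1.52]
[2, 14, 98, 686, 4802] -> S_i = 2*7^i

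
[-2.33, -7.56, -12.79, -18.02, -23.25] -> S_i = -2.33 + -5.23*i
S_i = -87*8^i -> [-87, -696, -5568, -44544, -356352]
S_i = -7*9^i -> [-7, -63, -567, -5103, -45927]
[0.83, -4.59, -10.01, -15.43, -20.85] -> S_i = 0.83 + -5.42*i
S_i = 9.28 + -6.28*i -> [9.28, 3.0, -3.28, -9.56, -15.84]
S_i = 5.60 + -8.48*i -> [5.6, -2.88, -11.36, -19.84, -28.32]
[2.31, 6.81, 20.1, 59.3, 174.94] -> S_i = 2.31*2.95^i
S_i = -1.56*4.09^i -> [-1.56, -6.38, -26.1, -106.73, -436.53]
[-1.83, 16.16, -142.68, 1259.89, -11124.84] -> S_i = -1.83*(-8.83)^i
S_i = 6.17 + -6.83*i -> [6.17, -0.66, -7.49, -14.32, -21.15]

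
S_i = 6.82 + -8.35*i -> [6.82, -1.53, -9.88, -18.23, -26.58]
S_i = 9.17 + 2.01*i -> [9.17, 11.18, 13.19, 15.2, 17.21]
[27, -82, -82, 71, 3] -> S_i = Random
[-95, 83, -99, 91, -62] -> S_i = Random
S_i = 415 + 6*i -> [415, 421, 427, 433, 439]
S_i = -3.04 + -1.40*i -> [-3.04, -4.44, -5.84, -7.24, -8.64]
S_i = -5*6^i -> [-5, -30, -180, -1080, -6480]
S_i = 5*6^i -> [5, 30, 180, 1080, 6480]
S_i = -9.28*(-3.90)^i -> [-9.28, 36.19, -141.15, 550.48, -2146.87]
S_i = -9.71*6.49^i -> [-9.71, -63.02, -408.99, -2654.32, -17226.54]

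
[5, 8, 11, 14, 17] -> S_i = 5 + 3*i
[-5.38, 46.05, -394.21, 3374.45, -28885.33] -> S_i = -5.38*(-8.56)^i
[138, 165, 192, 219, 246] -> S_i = 138 + 27*i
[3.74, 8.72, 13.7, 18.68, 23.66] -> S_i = 3.74 + 4.98*i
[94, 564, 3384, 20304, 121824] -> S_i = 94*6^i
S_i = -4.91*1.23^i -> [-4.91, -6.04, -7.43, -9.14, -11.24]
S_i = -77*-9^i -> [-77, 693, -6237, 56133, -505197]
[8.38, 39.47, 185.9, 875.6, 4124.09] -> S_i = 8.38*4.71^i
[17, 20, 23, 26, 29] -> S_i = 17 + 3*i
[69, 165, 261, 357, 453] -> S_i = 69 + 96*i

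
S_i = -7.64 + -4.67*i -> [-7.64, -12.31, -16.98, -21.65, -26.32]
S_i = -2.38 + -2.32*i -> [-2.38, -4.7, -7.02, -9.34, -11.66]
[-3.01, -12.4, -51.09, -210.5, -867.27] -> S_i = -3.01*4.12^i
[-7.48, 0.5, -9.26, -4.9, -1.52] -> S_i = Random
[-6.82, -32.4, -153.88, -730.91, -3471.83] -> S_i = -6.82*4.75^i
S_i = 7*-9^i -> [7, -63, 567, -5103, 45927]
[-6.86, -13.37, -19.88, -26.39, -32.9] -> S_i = -6.86 + -6.51*i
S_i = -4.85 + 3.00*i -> [-4.85, -1.85, 1.15, 4.15, 7.15]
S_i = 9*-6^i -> [9, -54, 324, -1944, 11664]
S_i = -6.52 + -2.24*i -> [-6.52, -8.76, -11.0, -13.24, -15.48]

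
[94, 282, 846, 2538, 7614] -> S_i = 94*3^i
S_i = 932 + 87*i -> [932, 1019, 1106, 1193, 1280]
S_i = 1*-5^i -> [1, -5, 25, -125, 625]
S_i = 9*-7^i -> [9, -63, 441, -3087, 21609]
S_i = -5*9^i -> [-5, -45, -405, -3645, -32805]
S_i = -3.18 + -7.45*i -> [-3.18, -10.63, -18.08, -25.53, -32.98]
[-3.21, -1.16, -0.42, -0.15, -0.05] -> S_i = -3.21*0.36^i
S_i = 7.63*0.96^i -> [7.63, 7.32, 7.03, 6.75, 6.48]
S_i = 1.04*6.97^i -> [1.04, 7.25, 50.52, 352.15, 2454.51]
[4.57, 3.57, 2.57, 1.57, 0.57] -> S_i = 4.57 + -1.00*i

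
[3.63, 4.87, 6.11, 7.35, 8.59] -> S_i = 3.63 + 1.24*i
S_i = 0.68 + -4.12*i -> [0.68, -3.44, -7.56, -11.68, -15.8]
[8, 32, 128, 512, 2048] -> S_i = 8*4^i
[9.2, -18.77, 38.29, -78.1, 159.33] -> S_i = 9.20*(-2.04)^i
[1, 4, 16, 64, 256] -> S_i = 1*4^i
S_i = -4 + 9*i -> [-4, 5, 14, 23, 32]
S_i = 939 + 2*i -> [939, 941, 943, 945, 947]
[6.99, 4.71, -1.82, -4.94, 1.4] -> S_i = Random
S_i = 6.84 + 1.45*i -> [6.84, 8.29, 9.74, 11.19, 12.64]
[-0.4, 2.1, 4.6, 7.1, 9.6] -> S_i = -0.40 + 2.50*i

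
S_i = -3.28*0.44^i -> [-3.28, -1.44, -0.64, -0.28, -0.12]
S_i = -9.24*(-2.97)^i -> [-9.24, 27.44, -81.51, 242.07, -718.95]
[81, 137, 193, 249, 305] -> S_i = 81 + 56*i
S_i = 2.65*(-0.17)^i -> [2.65, -0.45, 0.08, -0.01, 0.0]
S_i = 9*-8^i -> [9, -72, 576, -4608, 36864]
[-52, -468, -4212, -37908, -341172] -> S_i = -52*9^i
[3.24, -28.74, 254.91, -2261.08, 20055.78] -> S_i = 3.24*(-8.87)^i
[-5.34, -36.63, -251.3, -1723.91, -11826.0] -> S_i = -5.34*6.86^i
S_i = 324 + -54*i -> [324, 270, 216, 162, 108]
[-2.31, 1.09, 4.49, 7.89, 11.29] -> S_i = -2.31 + 3.40*i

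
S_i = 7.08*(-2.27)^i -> [7.08, -16.07, 36.48, -82.82, 187.99]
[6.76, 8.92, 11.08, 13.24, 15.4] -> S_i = 6.76 + 2.16*i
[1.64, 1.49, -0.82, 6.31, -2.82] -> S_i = Random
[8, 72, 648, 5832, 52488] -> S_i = 8*9^i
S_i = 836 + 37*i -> [836, 873, 910, 947, 984]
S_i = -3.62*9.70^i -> [-3.62, -35.11, -340.61, -3303.88, -32047.6]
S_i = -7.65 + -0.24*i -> [-7.65, -7.89, -8.13, -8.37, -8.61]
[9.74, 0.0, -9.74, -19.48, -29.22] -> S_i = 9.74 + -9.74*i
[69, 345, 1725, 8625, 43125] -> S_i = 69*5^i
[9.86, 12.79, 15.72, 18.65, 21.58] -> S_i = 9.86 + 2.93*i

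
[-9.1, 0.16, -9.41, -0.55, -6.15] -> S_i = Random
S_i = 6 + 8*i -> [6, 14, 22, 30, 38]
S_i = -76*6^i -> [-76, -456, -2736, -16416, -98496]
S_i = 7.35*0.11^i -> [7.35, 0.81, 0.09, 0.01, 0.0]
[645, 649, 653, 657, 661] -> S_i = 645 + 4*i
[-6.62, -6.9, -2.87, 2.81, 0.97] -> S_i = Random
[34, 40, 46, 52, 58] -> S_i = 34 + 6*i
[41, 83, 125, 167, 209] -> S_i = 41 + 42*i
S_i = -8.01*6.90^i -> [-8.01, -55.27, -381.36, -2631.36, -18156.36]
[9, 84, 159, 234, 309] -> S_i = 9 + 75*i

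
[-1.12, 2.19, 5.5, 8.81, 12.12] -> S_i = -1.12 + 3.31*i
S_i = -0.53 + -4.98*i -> [-0.53, -5.51, -10.49, -15.47, -20.45]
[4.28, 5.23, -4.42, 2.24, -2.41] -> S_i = Random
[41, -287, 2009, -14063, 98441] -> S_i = 41*-7^i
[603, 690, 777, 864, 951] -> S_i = 603 + 87*i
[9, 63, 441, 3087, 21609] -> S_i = 9*7^i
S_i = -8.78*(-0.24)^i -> [-8.78, 2.11, -0.51, 0.12, -0.03]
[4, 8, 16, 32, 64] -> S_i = 4*2^i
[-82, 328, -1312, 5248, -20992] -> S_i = -82*-4^i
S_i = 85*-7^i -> [85, -595, 4165, -29155, 204085]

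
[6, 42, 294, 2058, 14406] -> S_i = 6*7^i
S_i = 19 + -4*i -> [19, 15, 11, 7, 3]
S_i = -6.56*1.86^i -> [-6.56, -12.2, -22.69, -42.21, -78.52]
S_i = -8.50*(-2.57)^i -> [-8.5, 21.84, -56.14, 144.28, -370.81]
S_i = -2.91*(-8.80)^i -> [-2.91, 25.61, -225.35, 1983.08, -17451.13]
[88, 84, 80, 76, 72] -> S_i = 88 + -4*i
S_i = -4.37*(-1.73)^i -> [-4.37, 7.56, -13.08, 22.63, -39.14]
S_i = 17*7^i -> [17, 119, 833, 5831, 40817]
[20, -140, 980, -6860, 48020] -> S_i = 20*-7^i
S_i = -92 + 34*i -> [-92, -58, -24, 10, 44]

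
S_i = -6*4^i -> [-6, -24, -96, -384, -1536]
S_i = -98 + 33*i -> [-98, -65, -32, 1, 34]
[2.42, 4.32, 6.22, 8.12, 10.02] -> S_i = 2.42 + 1.90*i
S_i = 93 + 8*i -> [93, 101, 109, 117, 125]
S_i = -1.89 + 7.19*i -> [-1.89, 5.3, 12.49, 19.68, 26.87]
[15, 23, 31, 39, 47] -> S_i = 15 + 8*i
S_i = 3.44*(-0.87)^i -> [3.44, -2.99, 2.6, -2.27, 1.97]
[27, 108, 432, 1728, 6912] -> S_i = 27*4^i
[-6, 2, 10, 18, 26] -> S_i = -6 + 8*i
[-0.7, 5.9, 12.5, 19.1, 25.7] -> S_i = -0.70 + 6.60*i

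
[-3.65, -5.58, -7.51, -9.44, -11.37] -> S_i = -3.65 + -1.93*i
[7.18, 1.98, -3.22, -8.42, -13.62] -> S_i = 7.18 + -5.20*i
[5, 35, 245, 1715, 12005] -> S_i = 5*7^i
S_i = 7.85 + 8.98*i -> [7.85, 16.83, 25.81, 34.79, 43.77]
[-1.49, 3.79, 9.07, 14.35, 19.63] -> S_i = -1.49 + 5.28*i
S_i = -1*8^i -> [-1, -8, -64, -512, -4096]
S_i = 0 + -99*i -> [0, -99, -198, -297, -396]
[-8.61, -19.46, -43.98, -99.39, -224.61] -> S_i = -8.61*2.26^i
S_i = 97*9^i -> [97, 873, 7857, 70713, 636417]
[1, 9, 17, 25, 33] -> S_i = 1 + 8*i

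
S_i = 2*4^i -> [2, 8, 32, 128, 512]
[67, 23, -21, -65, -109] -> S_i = 67 + -44*i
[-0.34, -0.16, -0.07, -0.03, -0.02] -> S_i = -0.34*0.46^i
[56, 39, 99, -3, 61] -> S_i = Random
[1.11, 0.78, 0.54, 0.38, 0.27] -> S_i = 1.11*0.70^i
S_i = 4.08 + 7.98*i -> [4.08, 12.06, 20.04, 28.02, 36.0]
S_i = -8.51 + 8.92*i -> [-8.51, 0.41, 9.33, 18.25, 27.17]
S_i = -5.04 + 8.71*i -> [-5.04, 3.67, 12.38, 21.09, 29.8]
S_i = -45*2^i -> [-45, -90, -180, -360, -720]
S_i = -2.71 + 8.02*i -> [-2.71, 5.31, 13.33, 21.35, 29.37]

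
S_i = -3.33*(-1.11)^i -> [-3.33, 3.7, -4.1, 4.55, -5.06]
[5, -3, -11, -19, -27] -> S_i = 5 + -8*i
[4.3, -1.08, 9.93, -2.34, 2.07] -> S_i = Random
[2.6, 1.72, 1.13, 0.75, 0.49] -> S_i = 2.60*0.66^i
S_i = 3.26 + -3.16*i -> [3.26, 0.1, -3.06, -6.22, -9.38]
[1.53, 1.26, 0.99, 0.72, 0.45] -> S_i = 1.53 + -0.27*i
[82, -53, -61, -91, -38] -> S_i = Random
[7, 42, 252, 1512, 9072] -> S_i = 7*6^i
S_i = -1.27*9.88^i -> [-1.27, -12.55, -123.97, -1224.83, -12101.29]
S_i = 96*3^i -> [96, 288, 864, 2592, 7776]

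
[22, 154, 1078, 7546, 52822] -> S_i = 22*7^i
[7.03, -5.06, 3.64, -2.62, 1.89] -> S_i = 7.03*(-0.72)^i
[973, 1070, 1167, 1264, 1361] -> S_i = 973 + 97*i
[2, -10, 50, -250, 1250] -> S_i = 2*-5^i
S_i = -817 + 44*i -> [-817, -773, -729, -685, -641]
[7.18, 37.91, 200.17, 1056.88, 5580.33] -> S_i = 7.18*5.28^i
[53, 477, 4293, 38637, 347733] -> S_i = 53*9^i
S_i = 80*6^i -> [80, 480, 2880, 17280, 103680]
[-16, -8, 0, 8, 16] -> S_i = -16 + 8*i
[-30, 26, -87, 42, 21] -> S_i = Random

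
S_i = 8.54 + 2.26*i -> [8.54, 10.8, 13.06, 15.32, 17.58]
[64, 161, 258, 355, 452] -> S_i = 64 + 97*i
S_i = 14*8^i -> [14, 112, 896, 7168, 57344]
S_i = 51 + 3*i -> [51, 54, 57, 60, 63]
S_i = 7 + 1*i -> [7, 8, 9, 10, 11]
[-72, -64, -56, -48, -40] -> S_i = -72 + 8*i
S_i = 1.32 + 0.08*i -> [1.32, 1.4, 1.48, 1.56, 1.64]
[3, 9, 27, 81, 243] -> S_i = 3*3^i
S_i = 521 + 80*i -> [521, 601, 681, 761, 841]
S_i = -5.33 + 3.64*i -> [-5.33, -1.69, 1.95, 5.59, 9.23]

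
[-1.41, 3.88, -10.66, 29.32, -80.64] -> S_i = -1.41*(-2.75)^i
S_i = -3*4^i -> [-3, -12, -48, -192, -768]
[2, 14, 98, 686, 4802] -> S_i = 2*7^i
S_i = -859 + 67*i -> [-859, -792, -725, -658, -591]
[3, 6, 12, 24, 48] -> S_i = 3*2^i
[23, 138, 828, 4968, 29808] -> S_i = 23*6^i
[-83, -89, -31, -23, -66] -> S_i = Random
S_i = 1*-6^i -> [1, -6, 36, -216, 1296]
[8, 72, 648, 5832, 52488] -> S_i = 8*9^i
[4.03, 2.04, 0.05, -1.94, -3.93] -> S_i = 4.03 + -1.99*i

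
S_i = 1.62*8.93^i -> [1.62, 14.47, 129.19, 1153.64, 10301.98]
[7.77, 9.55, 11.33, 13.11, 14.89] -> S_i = 7.77 + 1.78*i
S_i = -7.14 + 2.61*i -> [-7.14, -4.53, -1.92, 0.69, 3.3]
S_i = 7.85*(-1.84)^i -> [7.85, -14.44, 26.58, -48.9, 89.98]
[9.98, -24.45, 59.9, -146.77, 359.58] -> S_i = 9.98*(-2.45)^i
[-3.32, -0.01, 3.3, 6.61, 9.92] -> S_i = -3.32 + 3.31*i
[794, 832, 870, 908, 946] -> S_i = 794 + 38*i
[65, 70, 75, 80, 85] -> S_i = 65 + 5*i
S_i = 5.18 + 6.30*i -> [5.18, 11.48, 17.78, 24.08, 30.38]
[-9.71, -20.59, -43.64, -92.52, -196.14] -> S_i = -9.71*2.12^i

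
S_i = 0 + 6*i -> [0, 6, 12, 18, 24]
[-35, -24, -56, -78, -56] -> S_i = Random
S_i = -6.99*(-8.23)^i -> [-6.99, 57.53, -473.45, 3896.52, -32068.34]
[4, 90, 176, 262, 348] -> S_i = 4 + 86*i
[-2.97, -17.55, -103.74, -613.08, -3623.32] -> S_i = -2.97*5.91^i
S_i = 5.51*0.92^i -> [5.51, 5.07, 4.66, 4.29, 3.95]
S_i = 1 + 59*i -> [1, 60, 119, 178, 237]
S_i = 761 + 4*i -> [761, 765, 769, 773, 777]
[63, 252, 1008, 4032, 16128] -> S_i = 63*4^i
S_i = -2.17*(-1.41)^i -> [-2.17, 3.06, -4.31, 6.08, -8.58]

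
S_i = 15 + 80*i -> [15, 95, 175, 255, 335]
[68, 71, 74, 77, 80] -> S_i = 68 + 3*i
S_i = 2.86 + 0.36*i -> [2.86, 3.22, 3.58, 3.94, 4.3]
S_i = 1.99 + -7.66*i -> [1.99, -5.67, -13.33, -20.99, -28.65]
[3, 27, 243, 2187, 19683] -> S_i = 3*9^i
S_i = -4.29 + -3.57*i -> [-4.29, -7.86, -11.43, -15.0, -18.57]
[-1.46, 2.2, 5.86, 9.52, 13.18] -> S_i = -1.46 + 3.66*i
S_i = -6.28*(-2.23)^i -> [-6.28, 14.0, -31.23, 69.64, -155.3]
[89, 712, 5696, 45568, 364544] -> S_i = 89*8^i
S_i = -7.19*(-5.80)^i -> [-7.19, 41.7, -241.87, 1402.86, -8136.56]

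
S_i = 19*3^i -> [19, 57, 171, 513, 1539]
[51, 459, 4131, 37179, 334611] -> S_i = 51*9^i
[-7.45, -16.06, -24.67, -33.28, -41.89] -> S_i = -7.45 + -8.61*i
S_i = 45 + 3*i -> [45, 48, 51, 54, 57]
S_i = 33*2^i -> [33, 66, 132, 264, 528]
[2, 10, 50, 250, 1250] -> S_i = 2*5^i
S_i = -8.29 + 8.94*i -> [-8.29, 0.65, 9.59, 18.53, 27.47]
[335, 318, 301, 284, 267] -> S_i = 335 + -17*i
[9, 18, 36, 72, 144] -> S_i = 9*2^i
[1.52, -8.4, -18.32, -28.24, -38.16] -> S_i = 1.52 + -9.92*i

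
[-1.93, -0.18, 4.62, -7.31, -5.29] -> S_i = Random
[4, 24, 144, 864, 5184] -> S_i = 4*6^i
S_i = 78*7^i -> [78, 546, 3822, 26754, 187278]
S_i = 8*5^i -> [8, 40, 200, 1000, 5000]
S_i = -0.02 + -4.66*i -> [-0.02, -4.68, -9.34, -14.0, -18.66]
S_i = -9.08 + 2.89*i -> [-9.08, -6.19, -3.3, -0.41, 2.48]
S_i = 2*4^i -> [2, 8, 32, 128, 512]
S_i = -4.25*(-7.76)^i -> [-4.25, 32.98, -255.92, 1985.98, -15411.18]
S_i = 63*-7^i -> [63, -441, 3087, -21609, 151263]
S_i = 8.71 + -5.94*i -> [8.71, 2.77, -3.17, -9.11, -15.05]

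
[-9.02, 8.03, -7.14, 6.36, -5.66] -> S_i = -9.02*(-0.89)^i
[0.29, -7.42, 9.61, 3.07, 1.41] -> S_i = Random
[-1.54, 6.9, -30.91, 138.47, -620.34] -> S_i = -1.54*(-4.48)^i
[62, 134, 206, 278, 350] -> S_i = 62 + 72*i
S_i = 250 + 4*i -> [250, 254, 258, 262, 266]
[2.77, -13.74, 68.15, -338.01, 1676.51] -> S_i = 2.77*(-4.96)^i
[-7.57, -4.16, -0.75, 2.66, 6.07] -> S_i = -7.57 + 3.41*i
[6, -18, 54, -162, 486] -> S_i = 6*-3^i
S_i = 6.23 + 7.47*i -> [6.23, 13.7, 21.17, 28.64, 36.11]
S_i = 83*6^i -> [83, 498, 2988, 17928, 107568]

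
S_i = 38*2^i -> [38, 76, 152, 304, 608]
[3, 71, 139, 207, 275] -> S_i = 3 + 68*i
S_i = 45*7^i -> [45, 315, 2205, 15435, 108045]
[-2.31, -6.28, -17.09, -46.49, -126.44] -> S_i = -2.31*2.72^i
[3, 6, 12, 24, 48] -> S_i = 3*2^i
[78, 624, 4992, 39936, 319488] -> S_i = 78*8^i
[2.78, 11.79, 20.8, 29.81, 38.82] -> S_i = 2.78 + 9.01*i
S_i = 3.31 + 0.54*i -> [3.31, 3.85, 4.39, 4.93, 5.47]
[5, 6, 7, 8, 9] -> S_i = 5 + 1*i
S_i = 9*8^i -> [9, 72, 576, 4608, 36864]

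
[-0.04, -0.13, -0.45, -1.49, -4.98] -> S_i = -0.04*3.34^i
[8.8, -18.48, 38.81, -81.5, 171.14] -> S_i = 8.80*(-2.10)^i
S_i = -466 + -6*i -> [-466, -472, -478, -484, -490]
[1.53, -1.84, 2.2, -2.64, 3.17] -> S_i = 1.53*(-1.20)^i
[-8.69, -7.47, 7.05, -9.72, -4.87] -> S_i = Random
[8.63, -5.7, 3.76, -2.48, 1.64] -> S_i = 8.63*(-0.66)^i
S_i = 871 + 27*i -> [871, 898, 925, 952, 979]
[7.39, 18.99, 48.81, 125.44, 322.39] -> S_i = 7.39*2.57^i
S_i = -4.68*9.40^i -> [-4.68, -43.99, -413.52, -3887.13, -36539.05]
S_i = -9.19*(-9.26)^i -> [-9.19, 85.1, -788.02, 7297.07, -67570.86]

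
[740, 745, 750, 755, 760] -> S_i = 740 + 5*i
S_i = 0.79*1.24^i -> [0.79, 0.98, 1.21, 1.51, 1.87]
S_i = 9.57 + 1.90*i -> [9.57, 11.47, 13.37, 15.27, 17.17]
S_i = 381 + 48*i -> [381, 429, 477, 525, 573]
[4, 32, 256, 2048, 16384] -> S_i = 4*8^i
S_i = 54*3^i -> [54, 162, 486, 1458, 4374]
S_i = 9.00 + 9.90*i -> [9.0, 18.9, 28.8, 38.7, 48.6]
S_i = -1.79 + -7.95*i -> [-1.79, -9.74, -17.69, -25.64, -33.59]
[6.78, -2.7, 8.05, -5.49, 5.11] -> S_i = Random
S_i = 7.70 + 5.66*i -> [7.7, 13.36, 19.02, 24.68, 30.34]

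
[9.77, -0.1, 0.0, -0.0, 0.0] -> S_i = 9.77*(-0.01)^i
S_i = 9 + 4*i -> [9, 13, 17, 21, 25]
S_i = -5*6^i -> [-5, -30, -180, -1080, -6480]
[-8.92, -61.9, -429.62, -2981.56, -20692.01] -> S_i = -8.92*6.94^i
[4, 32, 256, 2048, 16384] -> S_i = 4*8^i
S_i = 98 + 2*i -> [98, 100, 102, 104, 106]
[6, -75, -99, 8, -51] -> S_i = Random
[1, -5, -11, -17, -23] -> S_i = 1 + -6*i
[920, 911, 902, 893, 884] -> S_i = 920 + -9*i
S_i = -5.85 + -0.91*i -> [-5.85, -6.76, -7.67, -8.58, -9.49]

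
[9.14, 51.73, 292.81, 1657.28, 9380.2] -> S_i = 9.14*5.66^i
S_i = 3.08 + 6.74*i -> [3.08, 9.82, 16.56, 23.3, 30.04]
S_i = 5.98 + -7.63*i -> [5.98, -1.65, -9.28, -16.91, -24.54]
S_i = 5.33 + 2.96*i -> [5.33, 8.29, 11.25, 14.21, 17.17]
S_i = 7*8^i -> [7, 56, 448, 3584, 28672]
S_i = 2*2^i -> [2, 4, 8, 16, 32]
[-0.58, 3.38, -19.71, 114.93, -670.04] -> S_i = -0.58*(-5.83)^i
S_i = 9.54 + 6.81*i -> [9.54, 16.35, 23.16, 29.97, 36.78]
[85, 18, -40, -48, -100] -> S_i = Random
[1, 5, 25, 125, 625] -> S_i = 1*5^i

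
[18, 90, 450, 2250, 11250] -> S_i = 18*5^i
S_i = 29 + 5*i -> [29, 34, 39, 44, 49]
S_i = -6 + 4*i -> [-6, -2, 2, 6, 10]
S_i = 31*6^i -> [31, 186, 1116, 6696, 40176]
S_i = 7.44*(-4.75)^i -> [7.44, -35.34, 167.86, -797.36, 3787.45]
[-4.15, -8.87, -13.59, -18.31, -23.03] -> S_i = -4.15 + -4.72*i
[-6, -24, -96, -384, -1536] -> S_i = -6*4^i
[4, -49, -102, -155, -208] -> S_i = 4 + -53*i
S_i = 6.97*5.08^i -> [6.97, 35.41, 179.87, 913.74, 4641.81]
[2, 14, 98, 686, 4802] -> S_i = 2*7^i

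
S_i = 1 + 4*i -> [1, 5, 9, 13, 17]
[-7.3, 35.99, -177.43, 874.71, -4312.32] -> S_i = -7.30*(-4.93)^i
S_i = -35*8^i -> [-35, -280, -2240, -17920, -143360]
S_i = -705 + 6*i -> [-705, -699, -693, -687, -681]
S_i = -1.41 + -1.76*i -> [-1.41, -3.17, -4.93, -6.69, -8.45]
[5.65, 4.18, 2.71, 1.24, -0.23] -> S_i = 5.65 + -1.47*i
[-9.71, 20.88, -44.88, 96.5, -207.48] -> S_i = -9.71*(-2.15)^i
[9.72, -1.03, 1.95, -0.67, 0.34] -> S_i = Random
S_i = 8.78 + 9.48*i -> [8.78, 18.26, 27.74, 37.22, 46.7]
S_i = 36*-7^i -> [36, -252, 1764, -12348, 86436]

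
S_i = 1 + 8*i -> [1, 9, 17, 25, 33]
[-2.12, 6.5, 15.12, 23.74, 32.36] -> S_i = -2.12 + 8.62*i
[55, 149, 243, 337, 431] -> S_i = 55 + 94*i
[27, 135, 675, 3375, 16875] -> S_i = 27*5^i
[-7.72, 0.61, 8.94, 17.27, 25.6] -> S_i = -7.72 + 8.33*i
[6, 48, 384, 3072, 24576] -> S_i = 6*8^i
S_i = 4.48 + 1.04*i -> [4.48, 5.52, 6.56, 7.6, 8.64]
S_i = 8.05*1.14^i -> [8.05, 9.18, 10.46, 11.93, 13.6]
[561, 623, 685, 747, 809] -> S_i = 561 + 62*i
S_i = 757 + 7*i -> [757, 764, 771, 778, 785]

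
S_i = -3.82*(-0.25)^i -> [-3.82, 0.96, -0.24, 0.06, -0.01]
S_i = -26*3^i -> [-26, -78, -234, -702, -2106]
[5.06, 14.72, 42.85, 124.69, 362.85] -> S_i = 5.06*2.91^i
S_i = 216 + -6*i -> [216, 210, 204, 198, 192]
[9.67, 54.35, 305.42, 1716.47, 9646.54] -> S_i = 9.67*5.62^i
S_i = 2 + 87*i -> [2, 89, 176, 263, 350]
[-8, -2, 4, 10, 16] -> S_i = -8 + 6*i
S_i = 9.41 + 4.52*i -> [9.41, 13.93, 18.45, 22.97, 27.49]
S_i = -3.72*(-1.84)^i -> [-3.72, 6.84, -12.59, 23.17, -42.64]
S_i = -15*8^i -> [-15, -120, -960, -7680, -61440]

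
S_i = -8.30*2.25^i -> [-8.3, -18.68, -42.02, -94.54, -212.72]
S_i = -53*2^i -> [-53, -106, -212, -424, -848]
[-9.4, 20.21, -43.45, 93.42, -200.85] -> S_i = -9.40*(-2.15)^i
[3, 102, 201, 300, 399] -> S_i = 3 + 99*i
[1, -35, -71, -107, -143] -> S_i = 1 + -36*i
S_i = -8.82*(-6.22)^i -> [-8.82, 54.86, -341.23, 2122.46, -13201.71]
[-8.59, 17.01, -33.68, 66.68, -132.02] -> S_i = -8.59*(-1.98)^i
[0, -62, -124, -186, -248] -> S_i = 0 + -62*i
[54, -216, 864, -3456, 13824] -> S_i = 54*-4^i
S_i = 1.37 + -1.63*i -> [1.37, -0.26, -1.89, -3.52, -5.15]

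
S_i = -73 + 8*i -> [-73, -65, -57, -49, -41]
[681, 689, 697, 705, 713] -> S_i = 681 + 8*i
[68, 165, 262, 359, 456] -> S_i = 68 + 97*i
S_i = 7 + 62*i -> [7, 69, 131, 193, 255]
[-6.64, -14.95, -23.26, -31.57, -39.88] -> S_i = -6.64 + -8.31*i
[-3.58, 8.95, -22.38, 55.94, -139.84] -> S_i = -3.58*(-2.50)^i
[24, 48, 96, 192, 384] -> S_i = 24*2^i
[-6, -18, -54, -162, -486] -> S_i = -6*3^i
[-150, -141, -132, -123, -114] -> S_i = -150 + 9*i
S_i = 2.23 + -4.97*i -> [2.23, -2.74, -7.71, -12.68, -17.65]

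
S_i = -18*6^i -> [-18, -108, -648, -3888, -23328]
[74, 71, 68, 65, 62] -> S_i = 74 + -3*i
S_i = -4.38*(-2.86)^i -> [-4.38, 12.53, -35.83, 102.46, -293.05]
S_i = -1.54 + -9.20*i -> [-1.54, -10.74, -19.94, -29.14, -38.34]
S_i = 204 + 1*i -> [204, 205, 206, 207, 208]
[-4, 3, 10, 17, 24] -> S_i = -4 + 7*i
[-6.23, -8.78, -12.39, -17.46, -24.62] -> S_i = -6.23*1.41^i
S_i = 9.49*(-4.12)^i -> [9.49, -39.1, 161.09, -663.68, 2734.36]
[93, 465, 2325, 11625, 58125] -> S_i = 93*5^i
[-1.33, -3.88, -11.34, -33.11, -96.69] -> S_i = -1.33*2.92^i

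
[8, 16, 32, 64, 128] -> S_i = 8*2^i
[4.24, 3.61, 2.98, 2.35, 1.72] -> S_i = 4.24 + -0.63*i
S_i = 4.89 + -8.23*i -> [4.89, -3.34, -11.57, -19.8, -28.03]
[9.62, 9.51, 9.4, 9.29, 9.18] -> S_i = 9.62 + -0.11*i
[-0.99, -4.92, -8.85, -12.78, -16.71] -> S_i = -0.99 + -3.93*i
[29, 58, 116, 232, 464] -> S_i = 29*2^i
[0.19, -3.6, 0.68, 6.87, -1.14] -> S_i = Random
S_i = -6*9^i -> [-6, -54, -486, -4374, -39366]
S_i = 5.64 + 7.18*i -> [5.64, 12.82, 20.0, 27.18, 34.36]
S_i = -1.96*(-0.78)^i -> [-1.96, 1.53, -1.19, 0.93, -0.73]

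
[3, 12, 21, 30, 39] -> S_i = 3 + 9*i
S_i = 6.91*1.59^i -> [6.91, 10.99, 17.47, 27.78, 44.16]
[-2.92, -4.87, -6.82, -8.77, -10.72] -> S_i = -2.92 + -1.95*i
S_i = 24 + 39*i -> [24, 63, 102, 141, 180]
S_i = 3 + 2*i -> [3, 5, 7, 9, 11]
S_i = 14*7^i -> [14, 98, 686, 4802, 33614]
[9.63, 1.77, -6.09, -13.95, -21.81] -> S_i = 9.63 + -7.86*i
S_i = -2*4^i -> [-2, -8, -32, -128, -512]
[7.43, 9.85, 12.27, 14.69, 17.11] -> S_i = 7.43 + 2.42*i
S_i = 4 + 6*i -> [4, 10, 16, 22, 28]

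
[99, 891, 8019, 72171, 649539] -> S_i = 99*9^i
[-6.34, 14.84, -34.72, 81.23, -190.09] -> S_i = -6.34*(-2.34)^i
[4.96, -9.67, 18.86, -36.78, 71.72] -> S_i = 4.96*(-1.95)^i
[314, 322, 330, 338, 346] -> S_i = 314 + 8*i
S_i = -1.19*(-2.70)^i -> [-1.19, 3.21, -8.68, 23.42, -63.24]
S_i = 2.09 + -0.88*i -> [2.09, 1.21, 0.33, -0.55, -1.43]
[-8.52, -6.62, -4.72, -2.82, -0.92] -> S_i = -8.52 + 1.90*i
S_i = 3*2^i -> [3, 6, 12, 24, 48]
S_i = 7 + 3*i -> [7, 10, 13, 16, 19]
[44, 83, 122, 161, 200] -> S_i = 44 + 39*i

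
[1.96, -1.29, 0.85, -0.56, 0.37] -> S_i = 1.96*(-0.66)^i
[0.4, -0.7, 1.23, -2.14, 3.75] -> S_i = 0.40*(-1.75)^i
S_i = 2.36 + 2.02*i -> [2.36, 4.38, 6.4, 8.42, 10.44]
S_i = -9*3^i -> [-9, -27, -81, -243, -729]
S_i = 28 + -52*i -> [28, -24, -76, -128, -180]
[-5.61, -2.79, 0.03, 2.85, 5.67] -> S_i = -5.61 + 2.82*i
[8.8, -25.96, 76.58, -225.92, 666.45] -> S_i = 8.80*(-2.95)^i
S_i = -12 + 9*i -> [-12, -3, 6, 15, 24]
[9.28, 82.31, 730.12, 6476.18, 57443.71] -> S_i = 9.28*8.87^i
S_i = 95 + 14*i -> [95, 109, 123, 137, 151]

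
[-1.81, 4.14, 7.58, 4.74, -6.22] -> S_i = Random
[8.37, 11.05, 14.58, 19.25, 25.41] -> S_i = 8.37*1.32^i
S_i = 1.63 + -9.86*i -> [1.63, -8.23, -18.09, -27.95, -37.81]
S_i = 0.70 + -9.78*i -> [0.7, -9.08, -18.86, -28.64, -38.42]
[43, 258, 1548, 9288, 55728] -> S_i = 43*6^i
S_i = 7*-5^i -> [7, -35, 175, -875, 4375]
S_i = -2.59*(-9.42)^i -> [-2.59, 24.4, -229.83, 2164.97, -20394.05]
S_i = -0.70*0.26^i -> [-0.7, -0.18, -0.05, -0.01, -0.0]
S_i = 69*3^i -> [69, 207, 621, 1863, 5589]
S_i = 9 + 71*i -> [9, 80, 151, 222, 293]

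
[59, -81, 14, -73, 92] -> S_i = Random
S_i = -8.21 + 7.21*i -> [-8.21, -1.0, 6.21, 13.42, 20.63]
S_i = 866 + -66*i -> [866, 800, 734, 668, 602]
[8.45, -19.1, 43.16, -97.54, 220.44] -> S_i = 8.45*(-2.26)^i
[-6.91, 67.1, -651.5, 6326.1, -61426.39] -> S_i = -6.91*(-9.71)^i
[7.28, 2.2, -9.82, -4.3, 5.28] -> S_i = Random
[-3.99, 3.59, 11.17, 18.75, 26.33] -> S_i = -3.99 + 7.58*i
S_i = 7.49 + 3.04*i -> [7.49, 10.53, 13.57, 16.61, 19.65]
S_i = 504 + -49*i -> [504, 455, 406, 357, 308]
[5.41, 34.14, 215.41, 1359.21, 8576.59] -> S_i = 5.41*6.31^i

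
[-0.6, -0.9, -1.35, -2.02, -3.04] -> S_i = -0.60*1.50^i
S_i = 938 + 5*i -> [938, 943, 948, 953, 958]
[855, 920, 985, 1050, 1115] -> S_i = 855 + 65*i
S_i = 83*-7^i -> [83, -581, 4067, -28469, 199283]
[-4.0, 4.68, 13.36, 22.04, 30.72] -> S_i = -4.00 + 8.68*i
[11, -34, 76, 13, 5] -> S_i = Random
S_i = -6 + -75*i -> [-6, -81, -156, -231, -306]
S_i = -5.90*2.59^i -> [-5.9, -15.28, -39.58, -102.51, -265.49]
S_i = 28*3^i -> [28, 84, 252, 756, 2268]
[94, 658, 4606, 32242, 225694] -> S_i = 94*7^i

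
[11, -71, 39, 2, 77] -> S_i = Random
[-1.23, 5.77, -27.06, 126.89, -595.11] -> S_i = -1.23*(-4.69)^i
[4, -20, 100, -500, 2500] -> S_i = 4*-5^i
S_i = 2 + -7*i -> [2, -5, -12, -19, -26]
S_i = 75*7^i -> [75, 525, 3675, 25725, 180075]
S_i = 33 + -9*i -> [33, 24, 15, 6, -3]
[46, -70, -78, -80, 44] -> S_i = Random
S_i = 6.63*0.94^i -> [6.63, 6.23, 5.86, 5.51, 5.18]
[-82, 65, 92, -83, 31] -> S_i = Random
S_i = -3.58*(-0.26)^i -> [-3.58, 0.93, -0.24, 0.06, -0.02]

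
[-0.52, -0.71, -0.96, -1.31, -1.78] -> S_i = -0.52*1.36^i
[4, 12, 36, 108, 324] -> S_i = 4*3^i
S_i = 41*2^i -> [41, 82, 164, 328, 656]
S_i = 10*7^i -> [10, 70, 490, 3430, 24010]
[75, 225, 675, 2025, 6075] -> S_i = 75*3^i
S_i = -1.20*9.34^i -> [-1.2, -11.21, -104.68, -977.74, -9132.06]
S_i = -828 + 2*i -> [-828, -826, -824, -822, -820]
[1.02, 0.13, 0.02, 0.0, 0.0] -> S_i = 1.02*0.13^i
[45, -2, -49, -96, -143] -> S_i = 45 + -47*i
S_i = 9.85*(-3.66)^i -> [9.85, -36.05, 131.95, -482.92, 1767.5]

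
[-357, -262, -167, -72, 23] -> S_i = -357 + 95*i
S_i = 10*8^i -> [10, 80, 640, 5120, 40960]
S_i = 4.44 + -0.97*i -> [4.44, 3.47, 2.5, 1.53, 0.56]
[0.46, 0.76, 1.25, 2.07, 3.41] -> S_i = 0.46*1.65^i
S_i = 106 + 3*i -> [106, 109, 112, 115, 118]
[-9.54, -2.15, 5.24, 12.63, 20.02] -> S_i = -9.54 + 7.39*i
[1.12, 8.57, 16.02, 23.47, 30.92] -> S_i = 1.12 + 7.45*i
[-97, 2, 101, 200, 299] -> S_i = -97 + 99*i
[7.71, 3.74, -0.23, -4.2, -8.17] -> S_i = 7.71 + -3.97*i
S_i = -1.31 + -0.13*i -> [-1.31, -1.44, -1.57, -1.7, -1.83]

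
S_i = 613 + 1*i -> [613, 614, 615, 616, 617]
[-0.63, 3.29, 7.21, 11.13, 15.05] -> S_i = -0.63 + 3.92*i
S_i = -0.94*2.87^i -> [-0.94, -2.7, -7.74, -22.22, -63.78]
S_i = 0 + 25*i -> [0, 25, 50, 75, 100]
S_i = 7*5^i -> [7, 35, 175, 875, 4375]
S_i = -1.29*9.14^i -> [-1.29, -11.79, -107.77, -984.98, -9002.74]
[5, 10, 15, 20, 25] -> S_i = 5 + 5*i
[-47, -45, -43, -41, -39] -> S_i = -47 + 2*i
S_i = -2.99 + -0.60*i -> [-2.99, -3.59, -4.19, -4.79, -5.39]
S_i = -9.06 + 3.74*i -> [-9.06, -5.32, -1.58, 2.16, 5.9]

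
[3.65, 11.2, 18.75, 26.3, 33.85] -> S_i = 3.65 + 7.55*i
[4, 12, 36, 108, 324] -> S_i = 4*3^i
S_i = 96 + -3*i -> [96, 93, 90, 87, 84]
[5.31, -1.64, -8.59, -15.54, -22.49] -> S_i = 5.31 + -6.95*i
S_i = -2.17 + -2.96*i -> [-2.17, -5.13, -8.09, -11.05, -14.01]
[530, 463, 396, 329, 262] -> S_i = 530 + -67*i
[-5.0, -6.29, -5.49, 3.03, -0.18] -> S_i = Random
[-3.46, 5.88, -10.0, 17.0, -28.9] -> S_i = -3.46*(-1.70)^i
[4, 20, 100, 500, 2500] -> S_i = 4*5^i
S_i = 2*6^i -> [2, 12, 72, 432, 2592]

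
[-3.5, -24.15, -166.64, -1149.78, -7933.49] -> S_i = -3.50*6.90^i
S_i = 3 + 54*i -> [3, 57, 111, 165, 219]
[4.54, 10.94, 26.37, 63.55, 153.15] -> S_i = 4.54*2.41^i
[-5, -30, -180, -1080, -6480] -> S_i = -5*6^i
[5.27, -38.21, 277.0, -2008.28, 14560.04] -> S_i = 5.27*(-7.25)^i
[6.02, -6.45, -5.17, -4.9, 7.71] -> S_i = Random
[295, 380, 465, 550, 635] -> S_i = 295 + 85*i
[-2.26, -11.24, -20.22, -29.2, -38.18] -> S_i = -2.26 + -8.98*i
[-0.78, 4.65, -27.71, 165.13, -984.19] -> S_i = -0.78*(-5.96)^i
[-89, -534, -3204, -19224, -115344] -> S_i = -89*6^i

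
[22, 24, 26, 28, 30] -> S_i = 22 + 2*i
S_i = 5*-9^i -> [5, -45, 405, -3645, 32805]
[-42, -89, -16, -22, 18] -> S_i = Random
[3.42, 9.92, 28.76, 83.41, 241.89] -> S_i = 3.42*2.90^i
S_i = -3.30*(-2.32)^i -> [-3.3, 7.66, -17.76, 41.21, -95.6]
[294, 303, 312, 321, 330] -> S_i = 294 + 9*i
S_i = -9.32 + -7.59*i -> [-9.32, -16.91, -24.5, -32.09, -39.68]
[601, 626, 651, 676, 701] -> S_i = 601 + 25*i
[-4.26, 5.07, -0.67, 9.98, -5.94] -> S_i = Random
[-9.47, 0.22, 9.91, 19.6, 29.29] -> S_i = -9.47 + 9.69*i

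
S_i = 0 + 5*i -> [0, 5, 10, 15, 20]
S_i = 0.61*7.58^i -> [0.61, 4.62, 35.05, 265.67, 2013.76]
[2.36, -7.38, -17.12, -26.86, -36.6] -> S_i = 2.36 + -9.74*i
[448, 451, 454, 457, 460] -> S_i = 448 + 3*i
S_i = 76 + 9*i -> [76, 85, 94, 103, 112]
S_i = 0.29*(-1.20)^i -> [0.29, -0.35, 0.42, -0.5, 0.6]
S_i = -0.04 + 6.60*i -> [-0.04, 6.56, 13.16, 19.76, 26.36]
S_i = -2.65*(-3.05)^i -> [-2.65, 8.08, -24.65, 75.19, -229.32]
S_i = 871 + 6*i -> [871, 877, 883, 889, 895]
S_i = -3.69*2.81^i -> [-3.69, -10.37, -29.14, -81.87, -230.07]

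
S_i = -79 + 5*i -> [-79, -74, -69, -64, -59]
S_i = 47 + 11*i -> [47, 58, 69, 80, 91]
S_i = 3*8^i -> [3, 24, 192, 1536, 12288]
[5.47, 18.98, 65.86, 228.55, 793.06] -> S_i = 5.47*3.47^i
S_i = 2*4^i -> [2, 8, 32, 128, 512]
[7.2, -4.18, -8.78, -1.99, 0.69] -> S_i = Random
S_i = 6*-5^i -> [6, -30, 150, -750, 3750]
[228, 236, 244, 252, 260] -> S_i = 228 + 8*i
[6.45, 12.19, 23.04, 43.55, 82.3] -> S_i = 6.45*1.89^i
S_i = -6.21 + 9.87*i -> [-6.21, 3.66, 13.53, 23.4, 33.27]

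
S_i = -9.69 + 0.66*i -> [-9.69, -9.03, -8.37, -7.71, -7.05]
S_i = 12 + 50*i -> [12, 62, 112, 162, 212]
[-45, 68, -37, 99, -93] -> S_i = Random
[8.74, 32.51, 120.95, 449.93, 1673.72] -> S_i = 8.74*3.72^i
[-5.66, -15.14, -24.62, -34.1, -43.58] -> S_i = -5.66 + -9.48*i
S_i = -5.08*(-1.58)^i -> [-5.08, 8.03, -12.68, 20.04, -31.66]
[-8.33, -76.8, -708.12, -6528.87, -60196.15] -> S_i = -8.33*9.22^i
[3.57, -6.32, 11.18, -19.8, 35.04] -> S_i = 3.57*(-1.77)^i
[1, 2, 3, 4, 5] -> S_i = 1 + 1*i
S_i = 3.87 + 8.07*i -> [3.87, 11.94, 20.01, 28.08, 36.15]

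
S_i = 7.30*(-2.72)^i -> [7.3, -19.86, 54.01, -146.9, 399.58]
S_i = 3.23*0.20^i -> [3.23, 0.65, 0.13, 0.03, 0.01]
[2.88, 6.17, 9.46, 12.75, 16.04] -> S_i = 2.88 + 3.29*i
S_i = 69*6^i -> [69, 414, 2484, 14904, 89424]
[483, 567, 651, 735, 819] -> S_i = 483 + 84*i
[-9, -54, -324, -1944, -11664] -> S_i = -9*6^i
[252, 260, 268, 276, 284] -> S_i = 252 + 8*i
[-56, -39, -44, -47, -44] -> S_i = Random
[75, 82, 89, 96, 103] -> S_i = 75 + 7*i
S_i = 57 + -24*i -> [57, 33, 9, -15, -39]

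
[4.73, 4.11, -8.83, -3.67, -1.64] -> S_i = Random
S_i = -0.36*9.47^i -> [-0.36, -3.41, -32.29, -305.74, -2895.36]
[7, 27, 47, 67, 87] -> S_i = 7 + 20*i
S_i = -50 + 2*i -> [-50, -48, -46, -44, -42]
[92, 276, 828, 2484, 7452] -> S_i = 92*3^i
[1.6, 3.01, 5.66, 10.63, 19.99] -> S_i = 1.60*1.88^i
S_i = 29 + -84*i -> [29, -55, -139, -223, -307]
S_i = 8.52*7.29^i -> [8.52, 62.11, 452.79, 3300.82, 24063.0]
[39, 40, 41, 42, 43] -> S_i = 39 + 1*i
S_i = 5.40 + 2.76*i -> [5.4, 8.16, 10.92, 13.68, 16.44]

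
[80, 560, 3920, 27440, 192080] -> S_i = 80*7^i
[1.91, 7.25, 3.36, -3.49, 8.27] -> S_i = Random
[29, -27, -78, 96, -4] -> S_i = Random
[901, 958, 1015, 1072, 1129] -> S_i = 901 + 57*i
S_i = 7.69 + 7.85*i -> [7.69, 15.54, 23.39, 31.24, 39.09]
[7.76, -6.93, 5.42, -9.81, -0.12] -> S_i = Random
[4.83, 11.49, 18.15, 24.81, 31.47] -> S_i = 4.83 + 6.66*i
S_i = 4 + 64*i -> [4, 68, 132, 196, 260]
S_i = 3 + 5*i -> [3, 8, 13, 18, 23]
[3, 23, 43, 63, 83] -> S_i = 3 + 20*i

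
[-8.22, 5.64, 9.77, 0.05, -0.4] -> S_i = Random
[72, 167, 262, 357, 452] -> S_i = 72 + 95*i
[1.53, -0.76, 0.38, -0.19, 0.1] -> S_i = 1.53*(-0.50)^i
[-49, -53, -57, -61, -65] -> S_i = -49 + -4*i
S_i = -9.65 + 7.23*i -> [-9.65, -2.42, 4.81, 12.04, 19.27]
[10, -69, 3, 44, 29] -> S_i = Random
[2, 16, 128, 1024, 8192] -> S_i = 2*8^i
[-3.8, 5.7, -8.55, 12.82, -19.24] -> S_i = -3.80*(-1.50)^i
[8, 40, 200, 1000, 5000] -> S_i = 8*5^i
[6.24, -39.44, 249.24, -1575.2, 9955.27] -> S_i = 6.24*(-6.32)^i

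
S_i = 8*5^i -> [8, 40, 200, 1000, 5000]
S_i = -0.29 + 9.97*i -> [-0.29, 9.68, 19.65, 29.62, 39.59]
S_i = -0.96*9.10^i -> [-0.96, -8.74, -79.5, -723.43, -6583.2]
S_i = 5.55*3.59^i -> [5.55, 19.92, 71.53, 256.79, 921.87]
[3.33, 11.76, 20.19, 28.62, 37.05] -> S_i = 3.33 + 8.43*i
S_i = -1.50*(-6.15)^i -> [-1.5, 9.23, -56.73, 348.91, -2145.81]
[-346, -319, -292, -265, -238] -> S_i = -346 + 27*i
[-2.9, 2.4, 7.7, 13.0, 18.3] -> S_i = -2.90 + 5.30*i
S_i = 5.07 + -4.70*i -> [5.07, 0.37, -4.33, -9.03, -13.73]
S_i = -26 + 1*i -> [-26, -25, -24, -23, -22]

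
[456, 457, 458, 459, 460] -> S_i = 456 + 1*i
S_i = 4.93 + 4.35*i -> [4.93, 9.28, 13.63, 17.98, 22.33]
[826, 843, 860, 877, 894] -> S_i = 826 + 17*i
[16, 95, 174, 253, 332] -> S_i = 16 + 79*i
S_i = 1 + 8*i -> [1, 9, 17, 25, 33]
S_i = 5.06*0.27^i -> [5.06, 1.37, 0.37, 0.1, 0.03]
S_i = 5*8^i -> [5, 40, 320, 2560, 20480]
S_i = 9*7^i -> [9, 63, 441, 3087, 21609]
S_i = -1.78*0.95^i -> [-1.78, -1.69, -1.61, -1.53, -1.45]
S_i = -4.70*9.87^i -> [-4.7, -46.39, -457.86, -4519.07, -44603.25]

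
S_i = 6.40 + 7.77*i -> [6.4, 14.17, 21.94, 29.71, 37.48]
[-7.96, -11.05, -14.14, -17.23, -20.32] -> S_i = -7.96 + -3.09*i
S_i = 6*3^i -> [6, 18, 54, 162, 486]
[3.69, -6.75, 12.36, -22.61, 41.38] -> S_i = 3.69*(-1.83)^i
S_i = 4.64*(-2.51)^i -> [4.64, -11.65, 29.23, -73.37, 184.17]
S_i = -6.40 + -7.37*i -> [-6.4, -13.77, -21.14, -28.51, -35.88]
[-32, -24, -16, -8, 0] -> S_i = -32 + 8*i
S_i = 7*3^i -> [7, 21, 63, 189, 567]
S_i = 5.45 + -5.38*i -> [5.45, 0.07, -5.31, -10.69, -16.07]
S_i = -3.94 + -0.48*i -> [-3.94, -4.42, -4.9, -5.38, -5.86]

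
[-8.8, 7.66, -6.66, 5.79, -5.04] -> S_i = -8.80*(-0.87)^i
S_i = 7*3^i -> [7, 21, 63, 189, 567]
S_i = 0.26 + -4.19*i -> [0.26, -3.93, -8.12, -12.31, -16.5]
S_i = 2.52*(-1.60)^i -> [2.52, -4.03, 6.45, -10.32, 16.52]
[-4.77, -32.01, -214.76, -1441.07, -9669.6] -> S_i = -4.77*6.71^i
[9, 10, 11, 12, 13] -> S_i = 9 + 1*i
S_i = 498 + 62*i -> [498, 560, 622, 684, 746]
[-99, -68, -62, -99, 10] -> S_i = Random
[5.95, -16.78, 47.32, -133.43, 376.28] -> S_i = 5.95*(-2.82)^i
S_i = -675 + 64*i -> [-675, -611, -547, -483, -419]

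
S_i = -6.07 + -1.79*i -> [-6.07, -7.86, -9.65, -11.44, -13.23]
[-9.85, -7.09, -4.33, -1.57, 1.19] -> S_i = -9.85 + 2.76*i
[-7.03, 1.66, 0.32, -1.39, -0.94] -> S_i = Random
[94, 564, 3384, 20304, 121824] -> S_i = 94*6^i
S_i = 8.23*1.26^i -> [8.23, 10.37, 13.07, 16.46, 20.74]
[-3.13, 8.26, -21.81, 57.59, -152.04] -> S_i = -3.13*(-2.64)^i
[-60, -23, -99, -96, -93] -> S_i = Random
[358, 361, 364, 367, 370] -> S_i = 358 + 3*i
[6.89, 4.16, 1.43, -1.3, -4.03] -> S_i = 6.89 + -2.73*i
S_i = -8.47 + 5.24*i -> [-8.47, -3.23, 2.01, 7.25, 12.49]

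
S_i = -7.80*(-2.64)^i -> [-7.8, 20.59, -54.36, 143.52, -378.89]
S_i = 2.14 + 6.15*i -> [2.14, 8.29, 14.44, 20.59, 26.74]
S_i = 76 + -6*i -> [76, 70, 64, 58, 52]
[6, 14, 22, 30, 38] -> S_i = 6 + 8*i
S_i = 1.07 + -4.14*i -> [1.07, -3.07, -7.21, -11.35, -15.49]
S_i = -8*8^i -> [-8, -64, -512, -4096, -32768]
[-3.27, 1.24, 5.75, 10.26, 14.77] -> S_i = -3.27 + 4.51*i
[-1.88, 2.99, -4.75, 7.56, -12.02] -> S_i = -1.88*(-1.59)^i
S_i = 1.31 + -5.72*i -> [1.31, -4.41, -10.13, -15.85, -21.57]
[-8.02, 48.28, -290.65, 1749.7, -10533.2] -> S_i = -8.02*(-6.02)^i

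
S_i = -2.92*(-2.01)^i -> [-2.92, 5.87, -11.8, 23.71, -47.66]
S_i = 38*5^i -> [38, 190, 950, 4750, 23750]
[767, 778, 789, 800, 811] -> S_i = 767 + 11*i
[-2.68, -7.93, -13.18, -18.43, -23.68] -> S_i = -2.68 + -5.25*i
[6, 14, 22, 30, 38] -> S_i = 6 + 8*i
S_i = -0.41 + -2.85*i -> [-0.41, -3.26, -6.11, -8.96, -11.81]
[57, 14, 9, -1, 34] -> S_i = Random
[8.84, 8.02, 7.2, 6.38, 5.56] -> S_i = 8.84 + -0.82*i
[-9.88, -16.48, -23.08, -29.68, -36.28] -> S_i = -9.88 + -6.60*i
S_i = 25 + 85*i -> [25, 110, 195, 280, 365]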